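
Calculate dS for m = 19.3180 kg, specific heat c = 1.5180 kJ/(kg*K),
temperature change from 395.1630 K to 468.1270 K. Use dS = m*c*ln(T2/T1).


T2/T1 = 1.1846
ln(T2/T1) = 0.1694
dS = 19.3180 * 1.5180 * 0.1694 = 4.9688 kJ/K

4.9688 kJ/K


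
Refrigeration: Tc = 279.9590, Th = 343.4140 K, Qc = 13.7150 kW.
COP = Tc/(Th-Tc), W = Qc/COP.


COP = 279.9590 / 63.4550 = 4.4119
W = 13.7150 / 4.4119 = 3.1086 kW

COP = 4.4119, W = 3.1086 kW


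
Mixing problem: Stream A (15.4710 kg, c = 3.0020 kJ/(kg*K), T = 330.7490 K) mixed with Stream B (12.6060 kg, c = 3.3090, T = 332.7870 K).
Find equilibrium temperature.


num = 29242.9160
den = 88.1572
Tf = 331.7133 K

331.7133 K


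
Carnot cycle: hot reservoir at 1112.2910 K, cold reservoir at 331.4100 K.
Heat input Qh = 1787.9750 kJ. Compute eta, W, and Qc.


eta = 1 - 331.4100/1112.2910 = 0.7020
W = 0.7020 * 1787.9750 = 1255.2432 kJ
Qc = 1787.9750 - 1255.2432 = 532.7318 kJ

eta = 70.2047%, W = 1255.2432 kJ, Qc = 532.7318 kJ


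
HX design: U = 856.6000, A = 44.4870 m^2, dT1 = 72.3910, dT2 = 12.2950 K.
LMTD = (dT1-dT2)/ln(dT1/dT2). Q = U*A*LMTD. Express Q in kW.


LMTD = 33.8972 K
Q = 856.6000 * 44.4870 * 33.8972 = 1291740.0819 W = 1291.7401 kW

1291.7401 kW


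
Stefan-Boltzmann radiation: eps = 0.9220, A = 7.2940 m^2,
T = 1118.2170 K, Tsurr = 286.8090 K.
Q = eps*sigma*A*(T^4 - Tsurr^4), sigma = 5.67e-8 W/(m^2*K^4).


T^4 = 1.5635e+12
Tsurr^4 = 6.7666e+09
Q = 0.9220 * 5.67e-8 * 7.2940 * 1.5568e+12 = 593609.0099 W

593609.0099 W


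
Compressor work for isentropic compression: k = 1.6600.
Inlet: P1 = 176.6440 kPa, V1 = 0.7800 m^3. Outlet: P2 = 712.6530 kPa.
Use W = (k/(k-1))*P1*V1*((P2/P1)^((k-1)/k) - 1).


(k-1)/k = 0.3976
(P2/P1)^exp = 1.7412
W = 2.5152 * 176.6440 * 0.7800 * (1.7412 - 1) = 256.8626 kJ

256.8626 kJ


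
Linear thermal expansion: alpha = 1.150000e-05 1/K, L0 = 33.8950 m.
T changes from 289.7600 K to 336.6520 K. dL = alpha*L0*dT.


dT = 46.8920 K
dL = 1.150000e-05 * 33.8950 * 46.8920 = 0.018278 m
L_final = 33.913278 m

dL = 0.018278 m


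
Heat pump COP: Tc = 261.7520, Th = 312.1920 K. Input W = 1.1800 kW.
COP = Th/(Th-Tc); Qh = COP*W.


COP = 312.1920 / 50.4400 = 6.1894
Qh = 6.1894 * 1.1800 = 7.3035 kW

COP = 6.1894, Qh = 7.3035 kW


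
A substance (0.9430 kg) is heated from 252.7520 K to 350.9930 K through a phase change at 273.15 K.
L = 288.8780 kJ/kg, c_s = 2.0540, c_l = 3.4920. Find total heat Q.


Q1 (sensible, solid) = 0.9430 * 2.0540 * 20.3980 = 39.5093 kJ
Q2 (latent) = 0.9430 * 288.8780 = 272.4120 kJ
Q3 (sensible, liquid) = 0.9430 * 3.4920 * 77.8430 = 256.3336 kJ
Q_total = 568.2549 kJ

568.2549 kJ


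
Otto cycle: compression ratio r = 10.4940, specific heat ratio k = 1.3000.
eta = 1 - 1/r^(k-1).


r^(k-1) = 2.0243
eta = 1 - 1/2.0243 = 0.5060 = 50.6011%

50.6011%


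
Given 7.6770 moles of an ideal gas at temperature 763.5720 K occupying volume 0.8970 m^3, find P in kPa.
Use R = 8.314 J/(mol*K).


P = nRT/V = 7.6770 * 8.314 * 763.5720 / 0.8970
= 48736.1878 / 0.8970 = 54332.4279 Pa = 54.3324 kPa

54.3324 kPa


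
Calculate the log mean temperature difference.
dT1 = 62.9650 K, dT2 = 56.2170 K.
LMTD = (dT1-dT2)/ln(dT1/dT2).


dT1/dT2 = 1.1200
ln(dT1/dT2) = 0.1134
LMTD = 6.7480 / 0.1134 = 59.5273 K

59.5273 K


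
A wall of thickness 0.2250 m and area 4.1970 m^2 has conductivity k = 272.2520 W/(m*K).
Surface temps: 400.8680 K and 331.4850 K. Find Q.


dT = 69.3830 K
Q = 272.2520 * 4.1970 * 69.3830 / 0.2250 = 352355.1342 W

352355.1342 W


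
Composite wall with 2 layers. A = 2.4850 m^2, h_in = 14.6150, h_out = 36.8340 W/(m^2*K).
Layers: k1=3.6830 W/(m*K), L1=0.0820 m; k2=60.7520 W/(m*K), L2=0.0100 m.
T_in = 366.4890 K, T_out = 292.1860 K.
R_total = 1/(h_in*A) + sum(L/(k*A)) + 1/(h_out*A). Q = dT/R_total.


R_conv_in = 1/(14.6150*2.4850) = 0.0275
R_1 = 0.0820/(3.6830*2.4850) = 0.0090
R_2 = 0.0100/(60.7520*2.4850) = 6.6239e-05
R_conv_out = 1/(36.8340*2.4850) = 0.0109
R_total = 0.0475 K/W
Q = 74.3030 / 0.0475 = 1564.7609 W

R_total = 0.0475 K/W, Q = 1564.7609 W


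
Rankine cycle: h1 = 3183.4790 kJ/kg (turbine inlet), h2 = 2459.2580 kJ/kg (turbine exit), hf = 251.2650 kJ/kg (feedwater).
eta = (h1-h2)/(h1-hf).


W = 724.2210 kJ/kg
Q_in = 2932.2140 kJ/kg
eta = 0.2470 = 24.6988%

eta = 24.6988%


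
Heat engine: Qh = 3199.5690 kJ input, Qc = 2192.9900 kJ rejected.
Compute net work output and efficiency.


W = 3199.5690 - 2192.9900 = 1006.5790 kJ
eta = 1006.5790 / 3199.5690 = 0.3146 = 31.4598%

W = 1006.5790 kJ, eta = 31.4598%


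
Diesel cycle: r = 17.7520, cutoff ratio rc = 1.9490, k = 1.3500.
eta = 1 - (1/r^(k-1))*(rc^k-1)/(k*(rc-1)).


r^(k-1) = 2.7368
rc^k = 2.4618
eta = 0.5831 = 58.3092%

58.3092%


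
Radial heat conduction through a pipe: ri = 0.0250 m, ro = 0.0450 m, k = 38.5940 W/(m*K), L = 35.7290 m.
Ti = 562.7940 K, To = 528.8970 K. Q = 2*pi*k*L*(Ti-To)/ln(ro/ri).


dT = 33.8970 K
ln(ro/ri) = 0.5878
Q = 2*pi*38.5940*35.7290*33.8970 / 0.5878 = 499645.5874 W

499645.5874 W


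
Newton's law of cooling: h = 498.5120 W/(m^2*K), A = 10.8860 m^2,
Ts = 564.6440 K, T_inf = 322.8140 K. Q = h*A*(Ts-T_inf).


dT = 241.8300 K
Q = 498.5120 * 10.8860 * 241.8300 = 1312363.4387 W

1312363.4387 W


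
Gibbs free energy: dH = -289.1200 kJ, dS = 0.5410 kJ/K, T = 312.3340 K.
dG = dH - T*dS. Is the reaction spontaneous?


T*dS = 312.3340 * 0.5410 = 168.9727 kJ
dG = -289.1200 - 168.9727 = -458.0927 kJ (spontaneous)

dG = -458.0927 kJ, spontaneous


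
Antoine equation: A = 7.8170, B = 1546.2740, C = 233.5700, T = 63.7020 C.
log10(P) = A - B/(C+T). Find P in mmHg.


C+T = 297.2720
B/(C+T) = 5.2015
log10(P) = 7.8170 - 5.2015 = 2.6155
P = 10^2.6155 = 412.5285 mmHg

412.5285 mmHg


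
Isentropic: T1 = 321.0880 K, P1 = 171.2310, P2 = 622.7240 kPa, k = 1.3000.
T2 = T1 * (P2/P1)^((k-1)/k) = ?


(k-1)/k = 0.2308
(P2/P1)^exp = 1.3471
T2 = 321.0880 * 1.3471 = 432.5332 K

432.5332 K


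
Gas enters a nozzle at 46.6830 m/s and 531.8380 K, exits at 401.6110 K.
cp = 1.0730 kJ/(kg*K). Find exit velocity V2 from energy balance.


dT = 130.2270 K
2*cp*1000*dT = 279467.1420
V1^2 = 2179.3025
V2 = sqrt(281646.4445) = 530.7037 m/s

530.7037 m/s


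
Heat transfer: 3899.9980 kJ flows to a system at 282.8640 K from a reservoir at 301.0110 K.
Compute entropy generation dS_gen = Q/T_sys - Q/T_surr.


dS_sys = 3899.9980/282.8640 = 13.7875 kJ/K
dS_surr = -3899.9980/301.0110 = -12.9563 kJ/K
dS_gen = 13.7875 - 12.9563 = 0.8312 kJ/K (irreversible)

dS_gen = 0.8312 kJ/K, irreversible


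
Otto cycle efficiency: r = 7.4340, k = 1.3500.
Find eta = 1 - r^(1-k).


r^(k-1) = 2.0180
eta = 1 - 1/2.0180 = 0.5045 = 50.4468%

50.4468%


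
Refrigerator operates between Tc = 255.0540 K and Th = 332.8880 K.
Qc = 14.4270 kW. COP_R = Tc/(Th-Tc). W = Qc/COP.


COP = 255.0540 / 77.8340 = 3.2769
W = 14.4270 / 3.2769 = 4.4026 kW

COP = 3.2769, W = 4.4026 kW


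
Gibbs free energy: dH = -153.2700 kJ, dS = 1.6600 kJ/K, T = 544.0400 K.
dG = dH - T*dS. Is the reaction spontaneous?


T*dS = 544.0400 * 1.6600 = 903.1064 kJ
dG = -153.2700 - 903.1064 = -1056.3764 kJ (spontaneous)

dG = -1056.3764 kJ, spontaneous


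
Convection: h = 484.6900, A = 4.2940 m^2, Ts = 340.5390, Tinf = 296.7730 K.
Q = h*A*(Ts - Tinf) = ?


dT = 43.7660 K
Q = 484.6900 * 4.2940 * 43.7660 = 91088.3753 W

91088.3753 W


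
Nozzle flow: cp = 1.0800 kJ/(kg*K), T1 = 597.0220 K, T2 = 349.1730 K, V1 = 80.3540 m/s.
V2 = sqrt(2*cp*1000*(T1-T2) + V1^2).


dT = 247.8490 K
2*cp*1000*dT = 535353.8400
V1^2 = 6456.7653
V2 = sqrt(541810.6053) = 736.0779 m/s

736.0779 m/s


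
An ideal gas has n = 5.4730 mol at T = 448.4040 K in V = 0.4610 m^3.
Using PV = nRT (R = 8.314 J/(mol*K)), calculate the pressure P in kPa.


P = nRT/V = 5.4730 * 8.314 * 448.4040 / 0.4610
= 20403.5129 / 0.4610 = 44259.2470 Pa = 44.2592 kPa

44.2592 kPa


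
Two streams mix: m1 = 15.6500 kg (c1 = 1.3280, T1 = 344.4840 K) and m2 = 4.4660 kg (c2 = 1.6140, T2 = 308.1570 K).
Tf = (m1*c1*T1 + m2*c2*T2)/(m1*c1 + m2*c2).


num = 9380.7137
den = 27.9913
Tf = 335.1293 K

335.1293 K


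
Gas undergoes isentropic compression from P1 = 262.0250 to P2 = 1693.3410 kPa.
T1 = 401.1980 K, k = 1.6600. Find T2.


(k-1)/k = 0.3976
(P2/P1)^exp = 2.0999
T2 = 401.1980 * 2.0999 = 842.4937 K

842.4937 K


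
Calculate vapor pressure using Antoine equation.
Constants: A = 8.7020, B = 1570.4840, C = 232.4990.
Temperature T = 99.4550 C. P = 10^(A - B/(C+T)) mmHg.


C+T = 331.9540
B/(C+T) = 4.7310
log10(P) = 8.7020 - 4.7310 = 3.9710
P = 10^3.9710 = 9353.4322 mmHg

9353.4322 mmHg


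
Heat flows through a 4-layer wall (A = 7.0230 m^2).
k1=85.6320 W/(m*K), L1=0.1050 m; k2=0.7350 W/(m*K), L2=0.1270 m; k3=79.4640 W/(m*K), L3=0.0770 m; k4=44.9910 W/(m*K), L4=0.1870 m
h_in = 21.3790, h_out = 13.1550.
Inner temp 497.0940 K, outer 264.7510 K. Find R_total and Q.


R_conv_in = 1/(21.3790*7.0230) = 0.0067
R_1 = 0.1050/(85.6320*7.0230) = 0.0002
R_2 = 0.1270/(0.7350*7.0230) = 0.0246
R_3 = 0.0770/(79.4640*7.0230) = 0.0001
R_4 = 0.1870/(44.9910*7.0230) = 0.0006
R_conv_out = 1/(13.1550*7.0230) = 0.0108
R_total = 0.0430 K/W
Q = 232.3430 / 0.0430 = 5404.3408 W

R_total = 0.0430 K/W, Q = 5404.3408 W


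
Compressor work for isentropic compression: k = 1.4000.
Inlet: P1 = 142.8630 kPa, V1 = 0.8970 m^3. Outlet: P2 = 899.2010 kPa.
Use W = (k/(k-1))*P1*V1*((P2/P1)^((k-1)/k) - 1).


(k-1)/k = 0.2857
(P2/P1)^exp = 1.6915
W = 3.5000 * 142.8630 * 0.8970 * (1.6915 - 1) = 310.1430 kJ

310.1430 kJ


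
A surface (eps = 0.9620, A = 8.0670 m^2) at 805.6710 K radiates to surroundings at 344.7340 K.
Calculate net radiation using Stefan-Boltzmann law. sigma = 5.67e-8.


T^4 = 4.2134e+11
Tsurr^4 = 1.4123e+10
Q = 0.9620 * 5.67e-8 * 8.0670 * 4.0721e+11 = 179181.8153 W

179181.8153 W


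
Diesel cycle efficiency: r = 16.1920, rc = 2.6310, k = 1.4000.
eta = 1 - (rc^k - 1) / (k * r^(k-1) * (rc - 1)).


r^(k-1) = 3.0459
rc^k = 3.8741
eta = 0.5868 = 58.6765%

58.6765%


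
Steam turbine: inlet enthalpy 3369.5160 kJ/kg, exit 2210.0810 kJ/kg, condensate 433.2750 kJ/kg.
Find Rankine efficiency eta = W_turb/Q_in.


W = 1159.4350 kJ/kg
Q_in = 2936.2410 kJ/kg
eta = 0.3949 = 39.4871%

eta = 39.4871%


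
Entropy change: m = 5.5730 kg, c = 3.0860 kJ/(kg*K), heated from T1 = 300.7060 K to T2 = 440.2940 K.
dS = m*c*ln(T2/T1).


T2/T1 = 1.4642
ln(T2/T1) = 0.3813
dS = 5.5730 * 3.0860 * 0.3813 = 6.5579 kJ/K

6.5579 kJ/K


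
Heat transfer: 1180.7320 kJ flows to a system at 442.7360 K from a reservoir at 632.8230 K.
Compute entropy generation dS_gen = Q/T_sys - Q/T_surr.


dS_sys = 1180.7320/442.7360 = 2.6669 kJ/K
dS_surr = -1180.7320/632.8230 = -1.8658 kJ/K
dS_gen = 2.6669 - 1.8658 = 0.8011 kJ/K (irreversible)

dS_gen = 0.8011 kJ/K, irreversible


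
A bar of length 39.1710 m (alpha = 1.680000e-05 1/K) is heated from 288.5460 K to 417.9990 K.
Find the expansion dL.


dT = 129.4530 K
dL = 1.680000e-05 * 39.1710 * 129.4530 = 0.085189 m
L_final = 39.256189 m

dL = 0.085189 m


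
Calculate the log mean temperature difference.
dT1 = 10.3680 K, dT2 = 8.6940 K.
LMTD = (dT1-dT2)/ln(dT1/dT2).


dT1/dT2 = 1.1925
ln(dT1/dT2) = 0.1761
LMTD = 1.6740 / 0.1761 = 9.5064 K

9.5064 K


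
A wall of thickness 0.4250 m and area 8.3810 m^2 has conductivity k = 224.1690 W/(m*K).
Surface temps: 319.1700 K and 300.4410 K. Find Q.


dT = 18.7290 K
Q = 224.1690 * 8.3810 * 18.7290 / 0.4250 = 82793.6549 W

82793.6549 W


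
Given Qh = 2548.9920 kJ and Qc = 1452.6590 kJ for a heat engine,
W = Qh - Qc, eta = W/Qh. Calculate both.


W = 2548.9920 - 1452.6590 = 1096.3330 kJ
eta = 1096.3330 / 2548.9920 = 0.4301 = 43.0105%

W = 1096.3330 kJ, eta = 43.0105%


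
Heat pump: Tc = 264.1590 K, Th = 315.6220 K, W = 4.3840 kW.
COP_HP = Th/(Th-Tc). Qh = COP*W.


COP = 315.6220 / 51.4630 = 6.1330
Qh = 6.1330 * 4.3840 = 26.8870 kW

COP = 6.1330, Qh = 26.8870 kW


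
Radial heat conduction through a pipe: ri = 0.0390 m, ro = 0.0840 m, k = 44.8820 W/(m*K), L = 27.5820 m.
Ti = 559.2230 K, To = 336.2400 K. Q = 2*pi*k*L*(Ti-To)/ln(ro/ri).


dT = 222.9830 K
ln(ro/ri) = 0.7673
Q = 2*pi*44.8820*27.5820*222.9830 / 0.7673 = 2260527.3416 W

2260527.3416 W


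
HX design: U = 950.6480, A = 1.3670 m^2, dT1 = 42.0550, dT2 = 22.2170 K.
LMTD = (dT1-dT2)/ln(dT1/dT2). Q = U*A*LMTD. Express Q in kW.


LMTD = 31.0882 K
Q = 950.6480 * 1.3670 * 31.0882 = 40400.1917 W = 40.4002 kW

40.4002 kW


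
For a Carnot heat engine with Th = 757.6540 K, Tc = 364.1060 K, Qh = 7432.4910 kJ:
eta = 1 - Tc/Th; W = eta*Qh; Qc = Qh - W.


eta = 1 - 364.1060/757.6540 = 0.5194
W = 0.5194 * 7432.4910 = 3860.6567 kJ
Qc = 7432.4910 - 3860.6567 = 3571.8343 kJ

eta = 51.9430%, W = 3860.6567 kJ, Qc = 3571.8343 kJ


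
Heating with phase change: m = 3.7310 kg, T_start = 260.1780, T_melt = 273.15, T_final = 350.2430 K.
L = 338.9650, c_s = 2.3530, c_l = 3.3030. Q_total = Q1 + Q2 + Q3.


Q1 (sensible, solid) = 3.7310 * 2.3530 * 12.9720 = 113.8817 kJ
Q2 (latent) = 3.7310 * 338.9650 = 1264.6784 kJ
Q3 (sensible, liquid) = 3.7310 * 3.3030 * 77.0930 = 950.0550 kJ
Q_total = 2328.6152 kJ

2328.6152 kJ


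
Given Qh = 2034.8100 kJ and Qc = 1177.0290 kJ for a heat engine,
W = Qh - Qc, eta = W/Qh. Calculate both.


W = 2034.8100 - 1177.0290 = 857.7810 kJ
eta = 857.7810 / 2034.8100 = 0.4216 = 42.1553%

W = 857.7810 kJ, eta = 42.1553%


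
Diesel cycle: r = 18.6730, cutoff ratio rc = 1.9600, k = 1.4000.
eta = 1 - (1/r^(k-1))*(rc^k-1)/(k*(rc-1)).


r^(k-1) = 3.2247
rc^k = 2.5654
eta = 0.6388 = 63.8801%

63.8801%


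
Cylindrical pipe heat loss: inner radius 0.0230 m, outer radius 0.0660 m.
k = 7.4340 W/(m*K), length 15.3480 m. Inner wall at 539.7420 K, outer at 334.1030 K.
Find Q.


dT = 205.6390 K
ln(ro/ri) = 1.0542
Q = 2*pi*7.4340*15.3480*205.6390 / 1.0542 = 139846.9340 W

139846.9340 W


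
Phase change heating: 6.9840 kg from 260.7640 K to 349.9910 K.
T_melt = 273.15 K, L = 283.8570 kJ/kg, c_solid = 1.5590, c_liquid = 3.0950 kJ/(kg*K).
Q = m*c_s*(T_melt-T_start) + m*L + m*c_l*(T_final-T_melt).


Q1 (sensible, solid) = 6.9840 * 1.5590 * 12.3860 = 134.8595 kJ
Q2 (latent) = 6.9840 * 283.8570 = 1982.4573 kJ
Q3 (sensible, liquid) = 6.9840 * 3.0950 * 76.8410 = 1660.9551 kJ
Q_total = 3778.2718 kJ

3778.2718 kJ


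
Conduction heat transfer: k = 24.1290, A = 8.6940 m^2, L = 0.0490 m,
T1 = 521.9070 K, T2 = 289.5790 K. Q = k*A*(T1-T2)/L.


dT = 232.3280 K
Q = 24.1290 * 8.6940 * 232.3280 / 0.0490 = 994636.5931 W

994636.5931 W


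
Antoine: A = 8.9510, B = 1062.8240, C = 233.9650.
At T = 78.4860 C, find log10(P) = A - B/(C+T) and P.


C+T = 312.4510
B/(C+T) = 3.4016
log10(P) = 8.9510 - 3.4016 = 5.5494
P = 10^5.5494 = 354347.8759 mmHg

354347.8759 mmHg


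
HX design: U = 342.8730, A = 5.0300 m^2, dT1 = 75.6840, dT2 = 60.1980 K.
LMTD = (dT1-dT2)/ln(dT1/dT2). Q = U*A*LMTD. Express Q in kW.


LMTD = 67.6458 K
Q = 342.8730 * 5.0300 * 67.6458 = 116665.4553 W = 116.6655 kW

116.6655 kW


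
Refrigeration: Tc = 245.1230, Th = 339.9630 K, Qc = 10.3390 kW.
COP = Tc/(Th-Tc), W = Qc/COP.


COP = 245.1230 / 94.8400 = 2.5846
W = 10.3390 / 2.5846 = 4.0002 kW

COP = 2.5846, W = 4.0002 kW


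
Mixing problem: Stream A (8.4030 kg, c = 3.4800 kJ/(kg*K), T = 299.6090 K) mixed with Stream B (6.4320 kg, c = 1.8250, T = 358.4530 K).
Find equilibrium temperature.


num = 12968.9629
den = 40.9808
Tf = 316.4641 K

316.4641 K


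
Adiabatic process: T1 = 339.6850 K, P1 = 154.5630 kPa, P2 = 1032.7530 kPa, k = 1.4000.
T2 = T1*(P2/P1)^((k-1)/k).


(k-1)/k = 0.2857
(P2/P1)^exp = 1.7206
T2 = 339.6850 * 1.7206 = 584.4663 K

584.4663 K


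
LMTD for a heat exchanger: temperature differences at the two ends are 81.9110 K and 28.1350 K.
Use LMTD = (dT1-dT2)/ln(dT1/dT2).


dT1/dT2 = 2.9114
ln(dT1/dT2) = 1.0686
LMTD = 53.7760 / 1.0686 = 50.3229 K

50.3229 K


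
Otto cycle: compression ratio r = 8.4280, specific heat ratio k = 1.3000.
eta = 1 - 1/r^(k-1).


r^(k-1) = 1.8955
eta = 1 - 1/1.8955 = 0.4724 = 47.2427%

47.2427%


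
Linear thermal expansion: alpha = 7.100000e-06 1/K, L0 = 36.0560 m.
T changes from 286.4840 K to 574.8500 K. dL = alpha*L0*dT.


dT = 288.3660 K
dL = 7.100000e-06 * 36.0560 * 288.3660 = 0.073821 m
L_final = 36.129821 m

dL = 0.073821 m


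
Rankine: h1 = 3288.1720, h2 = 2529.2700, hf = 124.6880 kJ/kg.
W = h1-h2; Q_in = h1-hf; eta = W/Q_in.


W = 758.9020 kJ/kg
Q_in = 3163.4840 kJ/kg
eta = 0.2399 = 23.9894%

eta = 23.9894%


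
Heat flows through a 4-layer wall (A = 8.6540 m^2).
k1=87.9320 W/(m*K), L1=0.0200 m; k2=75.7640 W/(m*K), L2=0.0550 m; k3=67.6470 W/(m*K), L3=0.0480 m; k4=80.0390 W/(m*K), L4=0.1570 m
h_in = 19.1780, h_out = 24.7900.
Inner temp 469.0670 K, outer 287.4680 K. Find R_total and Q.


R_conv_in = 1/(19.1780*8.6540) = 0.0060
R_1 = 0.0200/(87.9320*8.6540) = 2.6282e-05
R_2 = 0.0550/(75.7640*8.6540) = 8.3885e-05
R_3 = 0.0480/(67.6470*8.6540) = 8.1993e-05
R_4 = 0.1570/(80.0390*8.6540) = 0.0002
R_conv_out = 1/(24.7900*8.6540) = 0.0047
R_total = 0.0111 K/W
Q = 181.5990 / 0.0111 = 16352.2654 W

R_total = 0.0111 K/W, Q = 16352.2654 W


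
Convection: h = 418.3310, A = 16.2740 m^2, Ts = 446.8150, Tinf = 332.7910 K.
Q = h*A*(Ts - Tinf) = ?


dT = 114.0240 K
Q = 418.3310 * 16.2740 * 114.0240 = 776266.1212 W

776266.1212 W


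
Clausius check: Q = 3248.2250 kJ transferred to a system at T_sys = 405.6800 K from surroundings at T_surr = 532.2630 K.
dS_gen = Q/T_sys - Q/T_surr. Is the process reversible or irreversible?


dS_sys = 3248.2250/405.6800 = 8.0069 kJ/K
dS_surr = -3248.2250/532.2630 = -6.1027 kJ/K
dS_gen = 8.0069 - 6.1027 = 1.9042 kJ/K (irreversible)

dS_gen = 1.9042 kJ/K, irreversible


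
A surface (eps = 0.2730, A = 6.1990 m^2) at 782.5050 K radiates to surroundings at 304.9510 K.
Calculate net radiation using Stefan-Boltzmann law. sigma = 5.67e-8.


T^4 = 3.7493e+11
Tsurr^4 = 8.6481e+09
Q = 0.2730 * 5.67e-8 * 6.1990 * 3.6628e+11 = 35146.4175 W

35146.4175 W


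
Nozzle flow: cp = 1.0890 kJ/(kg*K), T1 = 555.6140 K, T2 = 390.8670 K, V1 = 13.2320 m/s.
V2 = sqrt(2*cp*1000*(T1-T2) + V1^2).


dT = 164.7470 K
2*cp*1000*dT = 358818.9660
V1^2 = 175.0858
V2 = sqrt(358994.0518) = 599.1611 m/s

599.1611 m/s


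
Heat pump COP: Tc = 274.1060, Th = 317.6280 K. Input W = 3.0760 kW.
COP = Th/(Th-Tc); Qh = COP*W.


COP = 317.6280 / 43.5220 = 7.2981
Qh = 7.2981 * 3.0760 = 22.4490 kW

COP = 7.2981, Qh = 22.4490 kW


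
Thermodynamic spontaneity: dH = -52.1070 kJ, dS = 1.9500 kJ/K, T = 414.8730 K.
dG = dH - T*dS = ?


T*dS = 414.8730 * 1.9500 = 809.0023 kJ
dG = -52.1070 - 809.0023 = -861.1093 kJ (spontaneous)

dG = -861.1093 kJ, spontaneous


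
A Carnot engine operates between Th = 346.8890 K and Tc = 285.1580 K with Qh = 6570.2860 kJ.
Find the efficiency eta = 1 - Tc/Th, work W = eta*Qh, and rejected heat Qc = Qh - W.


eta = 1 - 285.1580/346.8890 = 0.1780
W = 0.1780 * 6570.2860 = 1169.2222 kJ
Qc = 6570.2860 - 1169.2222 = 5401.0638 kJ

eta = 17.7956%, W = 1169.2222 kJ, Qc = 5401.0638 kJ


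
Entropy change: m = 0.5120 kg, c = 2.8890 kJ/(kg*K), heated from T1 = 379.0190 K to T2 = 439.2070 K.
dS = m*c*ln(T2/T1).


T2/T1 = 1.1588
ln(T2/T1) = 0.1474
dS = 0.5120 * 2.8890 * 0.1474 = 0.2180 kJ/K

0.2180 kJ/K


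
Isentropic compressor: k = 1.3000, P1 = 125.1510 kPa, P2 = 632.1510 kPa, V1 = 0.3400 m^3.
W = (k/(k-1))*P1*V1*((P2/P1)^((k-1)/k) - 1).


(k-1)/k = 0.2308
(P2/P1)^exp = 1.4532
W = 4.3333 * 125.1510 * 0.3400 * (1.4532 - 1) = 83.5618 kJ

83.5618 kJ


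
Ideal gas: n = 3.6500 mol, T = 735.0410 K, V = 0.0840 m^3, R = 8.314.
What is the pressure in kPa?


P = nRT/V = 3.6500 * 8.314 * 735.0410 / 0.0840
= 22305.6277 / 0.0840 = 265543.1868 Pa = 265.5432 kPa

265.5432 kPa


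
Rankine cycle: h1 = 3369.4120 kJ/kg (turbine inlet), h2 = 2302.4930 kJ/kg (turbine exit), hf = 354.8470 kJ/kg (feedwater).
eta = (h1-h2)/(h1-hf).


W = 1066.9190 kJ/kg
Q_in = 3014.5650 kJ/kg
eta = 0.3539 = 35.3921%

eta = 35.3921%


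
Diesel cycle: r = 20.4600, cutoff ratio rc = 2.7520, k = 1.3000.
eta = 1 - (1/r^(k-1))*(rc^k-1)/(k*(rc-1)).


r^(k-1) = 2.4733
rc^k = 3.7286
eta = 0.5156 = 51.5619%

51.5619%


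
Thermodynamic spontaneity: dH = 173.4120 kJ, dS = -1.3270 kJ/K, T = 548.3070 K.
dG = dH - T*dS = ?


T*dS = 548.3070 * -1.3270 = -727.6034 kJ
dG = 173.4120 + 727.6034 = 901.0154 kJ (non-spontaneous)

dG = 901.0154 kJ, non-spontaneous


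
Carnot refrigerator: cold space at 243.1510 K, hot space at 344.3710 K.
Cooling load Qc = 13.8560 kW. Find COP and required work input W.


COP = 243.1510 / 101.2200 = 2.4022
W = 13.8560 / 2.4022 = 5.7680 kW

COP = 2.4022, W = 5.7680 kW


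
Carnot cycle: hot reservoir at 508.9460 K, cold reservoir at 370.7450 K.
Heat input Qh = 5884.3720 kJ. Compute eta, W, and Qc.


eta = 1 - 370.7450/508.9460 = 0.2715
W = 0.2715 * 5884.3720 = 1597.8632 kJ
Qc = 5884.3720 - 1597.8632 = 4286.5088 kJ

eta = 27.1544%, W = 1597.8632 kJ, Qc = 4286.5088 kJ


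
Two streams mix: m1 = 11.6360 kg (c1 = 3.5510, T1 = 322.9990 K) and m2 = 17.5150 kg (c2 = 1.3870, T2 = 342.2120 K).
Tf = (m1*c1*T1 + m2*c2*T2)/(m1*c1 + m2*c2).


num = 21659.5970
den = 65.6127
Tf = 330.1127 K

330.1127 K


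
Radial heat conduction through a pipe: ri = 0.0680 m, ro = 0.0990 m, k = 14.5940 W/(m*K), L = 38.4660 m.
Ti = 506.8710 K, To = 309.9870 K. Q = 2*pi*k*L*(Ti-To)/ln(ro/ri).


dT = 196.8840 K
ln(ro/ri) = 0.3756
Q = 2*pi*14.5940*38.4660*196.8840 / 0.3756 = 1848851.5235 W

1848851.5235 W


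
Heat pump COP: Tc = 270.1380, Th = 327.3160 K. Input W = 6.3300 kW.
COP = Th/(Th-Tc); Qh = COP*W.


COP = 327.3160 / 57.1780 = 5.7245
Qh = 5.7245 * 6.3300 = 36.2361 kW

COP = 5.7245, Qh = 36.2361 kW


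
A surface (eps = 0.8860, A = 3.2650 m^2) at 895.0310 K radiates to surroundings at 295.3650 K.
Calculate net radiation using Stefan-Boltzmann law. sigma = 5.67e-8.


T^4 = 6.4173e+11
Tsurr^4 = 7.6109e+09
Q = 0.8860 * 5.67e-8 * 3.2650 * 6.3412e+11 = 104008.9633 W

104008.9633 W


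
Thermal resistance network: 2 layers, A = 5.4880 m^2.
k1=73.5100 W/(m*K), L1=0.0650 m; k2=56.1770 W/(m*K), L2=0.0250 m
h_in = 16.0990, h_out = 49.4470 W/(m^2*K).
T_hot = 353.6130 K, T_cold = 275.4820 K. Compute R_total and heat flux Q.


R_conv_in = 1/(16.0990*5.4880) = 0.0113
R_1 = 0.0650/(73.5100*5.4880) = 0.0002
R_2 = 0.0250/(56.1770*5.4880) = 8.1090e-05
R_conv_out = 1/(49.4470*5.4880) = 0.0037
R_total = 0.0152 K/W
Q = 78.1310 / 0.0152 = 5124.7778 W

R_total = 0.0152 K/W, Q = 5124.7778 W


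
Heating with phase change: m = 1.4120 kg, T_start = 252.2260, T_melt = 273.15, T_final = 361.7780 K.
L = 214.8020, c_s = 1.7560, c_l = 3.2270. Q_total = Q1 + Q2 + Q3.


Q1 (sensible, solid) = 1.4120 * 1.7560 * 20.9240 = 51.8805 kJ
Q2 (latent) = 1.4120 * 214.8020 = 303.3004 kJ
Q3 (sensible, liquid) = 1.4120 * 3.2270 * 88.6280 = 403.8356 kJ
Q_total = 759.0165 kJ

759.0165 kJ


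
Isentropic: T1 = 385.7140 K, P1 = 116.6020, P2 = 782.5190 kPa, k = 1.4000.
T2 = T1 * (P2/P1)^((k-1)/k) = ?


(k-1)/k = 0.2857
(P2/P1)^exp = 1.7228
T2 = 385.7140 * 1.7228 = 664.4936 K

664.4936 K


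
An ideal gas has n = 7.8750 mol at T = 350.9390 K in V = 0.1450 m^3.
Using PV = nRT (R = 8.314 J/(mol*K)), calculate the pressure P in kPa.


P = nRT/V = 7.8750 * 8.314 * 350.9390 / 0.1450
= 22976.9414 / 0.1450 = 158461.6649 Pa = 158.4617 kPa

158.4617 kPa


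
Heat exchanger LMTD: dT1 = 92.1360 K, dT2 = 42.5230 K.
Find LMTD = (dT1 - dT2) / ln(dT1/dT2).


dT1/dT2 = 2.1667
ln(dT1/dT2) = 0.7732
LMTD = 49.6130 / 0.7732 = 64.1641 K

64.1641 K


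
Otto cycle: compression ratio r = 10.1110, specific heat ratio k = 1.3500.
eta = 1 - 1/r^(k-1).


r^(k-1) = 2.2474
eta = 1 - 1/2.2474 = 0.5550 = 55.5039%

55.5039%


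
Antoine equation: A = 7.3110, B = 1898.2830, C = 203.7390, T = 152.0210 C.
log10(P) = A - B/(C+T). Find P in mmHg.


C+T = 355.7600
B/(C+T) = 5.3359
log10(P) = 7.3110 - 5.3359 = 1.9751
P = 10^1.9751 = 94.4381 mmHg

94.4381 mmHg


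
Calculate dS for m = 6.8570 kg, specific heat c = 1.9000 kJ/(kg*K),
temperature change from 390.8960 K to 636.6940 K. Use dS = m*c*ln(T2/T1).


T2/T1 = 1.6288
ln(T2/T1) = 0.4878
dS = 6.8570 * 1.9000 * 0.4878 = 6.3558 kJ/K

6.3558 kJ/K


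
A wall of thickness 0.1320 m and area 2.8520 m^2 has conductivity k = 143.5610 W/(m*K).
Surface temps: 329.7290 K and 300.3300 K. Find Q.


dT = 29.3990 K
Q = 143.5610 * 2.8520 * 29.3990 / 0.1320 = 91189.4556 W

91189.4556 W


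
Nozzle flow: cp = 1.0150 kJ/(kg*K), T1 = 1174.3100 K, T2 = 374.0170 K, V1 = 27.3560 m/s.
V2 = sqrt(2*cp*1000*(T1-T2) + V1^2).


dT = 800.2930 K
2*cp*1000*dT = 1624594.7900
V1^2 = 748.3507
V2 = sqrt(1625343.1407) = 1274.8895 m/s

1274.8895 m/s


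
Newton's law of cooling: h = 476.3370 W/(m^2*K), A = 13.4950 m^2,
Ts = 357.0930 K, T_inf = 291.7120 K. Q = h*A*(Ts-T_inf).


dT = 65.3810 K
Q = 476.3370 * 13.4950 * 65.3810 = 420280.0399 W

420280.0399 W


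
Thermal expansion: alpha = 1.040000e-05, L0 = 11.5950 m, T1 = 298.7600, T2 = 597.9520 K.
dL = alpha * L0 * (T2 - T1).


dT = 299.1920 K
dL = 1.040000e-05 * 11.5950 * 299.1920 = 0.036079 m
L_final = 11.631079 m

dL = 0.036079 m


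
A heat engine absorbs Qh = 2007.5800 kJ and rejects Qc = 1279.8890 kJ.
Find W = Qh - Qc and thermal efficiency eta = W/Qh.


W = 2007.5800 - 1279.8890 = 727.6910 kJ
eta = 727.6910 / 2007.5800 = 0.3625 = 36.2472%

W = 727.6910 kJ, eta = 36.2472%


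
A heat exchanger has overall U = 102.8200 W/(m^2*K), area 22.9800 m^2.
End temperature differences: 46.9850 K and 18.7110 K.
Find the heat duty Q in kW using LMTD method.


LMTD = 30.7087 K
Q = 102.8200 * 22.9800 * 30.7087 = 72558.5846 W = 72.5586 kW

72.5586 kW


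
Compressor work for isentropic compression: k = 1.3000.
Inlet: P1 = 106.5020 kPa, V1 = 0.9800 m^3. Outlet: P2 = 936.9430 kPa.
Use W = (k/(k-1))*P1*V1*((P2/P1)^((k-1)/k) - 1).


(k-1)/k = 0.2308
(P2/P1)^exp = 1.6517
W = 4.3333 * 106.5020 * 0.9800 * (1.6517 - 1) = 294.7447 kJ

294.7447 kJ


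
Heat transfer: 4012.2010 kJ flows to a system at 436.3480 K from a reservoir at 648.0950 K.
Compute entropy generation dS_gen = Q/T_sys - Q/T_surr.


dS_sys = 4012.2010/436.3480 = 9.1950 kJ/K
dS_surr = -4012.2010/648.0950 = -6.1908 kJ/K
dS_gen = 9.1950 - 6.1908 = 3.0042 kJ/K (irreversible)

dS_gen = 3.0042 kJ/K, irreversible


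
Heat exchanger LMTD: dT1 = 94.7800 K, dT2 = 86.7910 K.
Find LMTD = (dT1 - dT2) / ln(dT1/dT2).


dT1/dT2 = 1.0920
ln(dT1/dT2) = 0.0881
LMTD = 7.9890 / 0.0881 = 90.7269 K

90.7269 K


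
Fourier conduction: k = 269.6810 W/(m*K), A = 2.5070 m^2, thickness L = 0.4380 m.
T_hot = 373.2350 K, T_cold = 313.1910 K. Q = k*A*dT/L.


dT = 60.0440 K
Q = 269.6810 * 2.5070 * 60.0440 / 0.4380 = 92683.0228 W

92683.0228 W


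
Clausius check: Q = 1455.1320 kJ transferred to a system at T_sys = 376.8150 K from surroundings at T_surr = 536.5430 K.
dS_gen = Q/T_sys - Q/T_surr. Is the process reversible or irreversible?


dS_sys = 1455.1320/376.8150 = 3.8617 kJ/K
dS_surr = -1455.1320/536.5430 = -2.7121 kJ/K
dS_gen = 3.8617 - 2.7121 = 1.1496 kJ/K (irreversible)

dS_gen = 1.1496 kJ/K, irreversible


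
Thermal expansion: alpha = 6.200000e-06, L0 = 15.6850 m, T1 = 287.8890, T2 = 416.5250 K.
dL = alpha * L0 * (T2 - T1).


dT = 128.6360 K
dL = 6.200000e-06 * 15.6850 * 128.6360 = 0.012509 m
L_final = 15.697509 m

dL = 0.012509 m


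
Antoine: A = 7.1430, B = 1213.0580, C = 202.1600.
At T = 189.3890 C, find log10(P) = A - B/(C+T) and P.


C+T = 391.5490
B/(C+T) = 3.0981
log10(P) = 7.1430 - 3.0981 = 4.0449
P = 10^4.0449 = 11089.1917 mmHg

11089.1917 mmHg


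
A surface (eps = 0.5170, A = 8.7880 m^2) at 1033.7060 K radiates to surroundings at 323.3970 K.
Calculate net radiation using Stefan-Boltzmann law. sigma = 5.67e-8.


T^4 = 1.1418e+12
Tsurr^4 = 1.0938e+10
Q = 0.5170 * 5.67e-8 * 8.7880 * 1.1309e+12 = 291320.6660 W

291320.6660 W


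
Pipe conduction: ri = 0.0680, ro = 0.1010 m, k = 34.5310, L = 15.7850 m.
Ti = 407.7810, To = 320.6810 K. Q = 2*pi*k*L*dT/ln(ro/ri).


dT = 87.1000 K
ln(ro/ri) = 0.3956
Q = 2*pi*34.5310*15.7850*87.1000 / 0.3956 = 754017.4862 W

754017.4862 W


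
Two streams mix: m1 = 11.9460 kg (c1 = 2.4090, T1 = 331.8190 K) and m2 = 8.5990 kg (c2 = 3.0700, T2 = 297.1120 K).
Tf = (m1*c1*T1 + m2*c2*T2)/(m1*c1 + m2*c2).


num = 17392.4975
den = 55.1768
Tf = 315.2137 K

315.2137 K


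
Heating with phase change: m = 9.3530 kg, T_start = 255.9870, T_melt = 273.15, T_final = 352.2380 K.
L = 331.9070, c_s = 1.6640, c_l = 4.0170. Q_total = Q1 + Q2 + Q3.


Q1 (sensible, solid) = 9.3530 * 1.6640 * 17.1630 = 267.1145 kJ
Q2 (latent) = 9.3530 * 331.9070 = 3104.3262 kJ
Q3 (sensible, liquid) = 9.3530 * 4.0170 * 79.0880 = 2971.4153 kJ
Q_total = 6342.8560 kJ

6342.8560 kJ


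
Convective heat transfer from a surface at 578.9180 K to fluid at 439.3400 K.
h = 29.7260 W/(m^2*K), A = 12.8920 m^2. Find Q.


dT = 139.5780 K
Q = 29.7260 * 12.8920 * 139.5780 = 53490.1408 W

53490.1408 W


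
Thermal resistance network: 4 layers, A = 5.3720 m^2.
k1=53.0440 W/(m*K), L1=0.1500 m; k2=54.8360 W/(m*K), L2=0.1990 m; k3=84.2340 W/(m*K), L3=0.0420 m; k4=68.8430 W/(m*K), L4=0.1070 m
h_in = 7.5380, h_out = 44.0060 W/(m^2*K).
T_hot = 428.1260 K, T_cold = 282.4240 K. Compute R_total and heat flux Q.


R_conv_in = 1/(7.5380*5.3720) = 0.0247
R_1 = 0.1500/(53.0440*5.3720) = 0.0005
R_2 = 0.1990/(54.8360*5.3720) = 0.0007
R_3 = 0.0420/(84.2340*5.3720) = 9.2817e-05
R_4 = 0.1070/(68.8430*5.3720) = 0.0003
R_conv_out = 1/(44.0060*5.3720) = 0.0042
R_total = 0.0305 K/W
Q = 145.7020 / 0.0305 = 4775.6844 W

R_total = 0.0305 K/W, Q = 4775.6844 W


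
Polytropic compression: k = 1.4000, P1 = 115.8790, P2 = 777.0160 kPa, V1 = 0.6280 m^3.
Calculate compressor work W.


(k-1)/k = 0.2857
(P2/P1)^exp = 1.7224
W = 3.5000 * 115.8790 * 0.6280 * (1.7224 - 1) = 183.9841 kJ

183.9841 kJ


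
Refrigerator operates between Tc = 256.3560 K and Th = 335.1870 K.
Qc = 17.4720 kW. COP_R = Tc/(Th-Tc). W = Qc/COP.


COP = 256.3560 / 78.8310 = 3.2520
W = 17.4720 / 3.2520 = 5.3727 kW

COP = 3.2520, W = 5.3727 kW


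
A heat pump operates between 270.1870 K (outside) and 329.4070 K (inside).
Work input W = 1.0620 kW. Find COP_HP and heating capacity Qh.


COP = 329.4070 / 59.2200 = 5.5624
Qh = 5.5624 * 1.0620 = 5.9073 kW

COP = 5.5624, Qh = 5.9073 kW


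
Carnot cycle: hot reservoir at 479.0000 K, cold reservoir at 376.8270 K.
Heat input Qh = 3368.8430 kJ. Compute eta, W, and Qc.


eta = 1 - 376.8270/479.0000 = 0.2133
W = 0.2133 * 3368.8430 = 718.5904 kJ
Qc = 3368.8430 - 718.5904 = 2650.2526 kJ

eta = 21.3305%, W = 718.5904 kJ, Qc = 2650.2526 kJ


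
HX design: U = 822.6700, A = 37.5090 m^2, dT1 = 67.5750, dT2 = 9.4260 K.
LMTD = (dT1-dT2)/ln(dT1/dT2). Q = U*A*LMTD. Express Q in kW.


LMTD = 29.5208 K
Q = 822.6700 * 37.5090 * 29.5208 = 910937.7537 W = 910.9378 kW

910.9378 kW


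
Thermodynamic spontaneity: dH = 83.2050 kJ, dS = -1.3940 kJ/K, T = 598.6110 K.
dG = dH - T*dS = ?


T*dS = 598.6110 * -1.3940 = -834.4637 kJ
dG = 83.2050 + 834.4637 = 917.6687 kJ (non-spontaneous)

dG = 917.6687 kJ, non-spontaneous


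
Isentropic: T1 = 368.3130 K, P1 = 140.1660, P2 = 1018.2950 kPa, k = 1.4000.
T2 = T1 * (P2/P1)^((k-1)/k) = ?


(k-1)/k = 0.2857
(P2/P1)^exp = 1.7622
T2 = 368.3130 * 1.7622 = 649.0573 K

649.0573 K


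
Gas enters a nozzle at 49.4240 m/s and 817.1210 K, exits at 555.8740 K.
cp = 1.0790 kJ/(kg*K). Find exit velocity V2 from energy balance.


dT = 261.2470 K
2*cp*1000*dT = 563771.0260
V1^2 = 2442.7318
V2 = sqrt(566213.7578) = 752.4718 m/s

752.4718 m/s


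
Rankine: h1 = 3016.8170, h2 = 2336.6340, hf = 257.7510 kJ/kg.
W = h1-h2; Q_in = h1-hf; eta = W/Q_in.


W = 680.1830 kJ/kg
Q_in = 2759.0660 kJ/kg
eta = 0.2465 = 24.6527%

eta = 24.6527%


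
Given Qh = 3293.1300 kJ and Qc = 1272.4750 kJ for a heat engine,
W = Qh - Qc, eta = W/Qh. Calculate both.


W = 3293.1300 - 1272.4750 = 2020.6550 kJ
eta = 2020.6550 / 3293.1300 = 0.6136 = 61.3597%

W = 2020.6550 kJ, eta = 61.3597%


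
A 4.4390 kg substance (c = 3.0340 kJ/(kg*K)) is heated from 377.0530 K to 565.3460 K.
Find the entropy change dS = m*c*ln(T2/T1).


T2/T1 = 1.4994
ln(T2/T1) = 0.4051
dS = 4.4390 * 3.0340 * 0.4051 = 5.4552 kJ/K

5.4552 kJ/K


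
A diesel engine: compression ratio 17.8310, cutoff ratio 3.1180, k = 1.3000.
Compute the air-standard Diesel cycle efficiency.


r^(k-1) = 2.3733
rc^k = 4.3857
eta = 0.4819 = 48.1885%

48.1885%


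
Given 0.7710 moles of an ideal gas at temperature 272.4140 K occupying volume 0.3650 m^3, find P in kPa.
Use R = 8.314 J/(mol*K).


P = nRT/V = 0.7710 * 8.314 * 272.4140 / 0.3650
= 1746.1993 / 0.3650 = 4784.1078 Pa = 4.7841 kPa

4.7841 kPa


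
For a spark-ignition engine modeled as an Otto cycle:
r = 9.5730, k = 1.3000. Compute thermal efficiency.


r^(k-1) = 1.9693
eta = 1 - 1/1.9693 = 0.4922 = 49.2208%

49.2208%


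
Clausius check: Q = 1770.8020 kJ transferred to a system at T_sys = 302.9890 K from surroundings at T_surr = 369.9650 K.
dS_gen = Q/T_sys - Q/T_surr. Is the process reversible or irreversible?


dS_sys = 1770.8020/302.9890 = 5.8444 kJ/K
dS_surr = -1770.8020/369.9650 = -4.7864 kJ/K
dS_gen = 5.8444 - 4.7864 = 1.0580 kJ/K (irreversible)

dS_gen = 1.0580 kJ/K, irreversible


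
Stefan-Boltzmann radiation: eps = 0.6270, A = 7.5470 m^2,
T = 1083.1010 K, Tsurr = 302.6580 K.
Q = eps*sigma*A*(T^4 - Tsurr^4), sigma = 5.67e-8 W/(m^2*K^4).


T^4 = 1.3762e+12
Tsurr^4 = 8.3909e+09
Q = 0.6270 * 5.67e-8 * 7.5470 * 1.3678e+12 = 366981.9268 W

366981.9268 W


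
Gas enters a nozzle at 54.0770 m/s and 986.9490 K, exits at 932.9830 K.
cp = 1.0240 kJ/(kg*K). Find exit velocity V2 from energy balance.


dT = 53.9660 K
2*cp*1000*dT = 110522.3680
V1^2 = 2924.3219
V2 = sqrt(113446.6899) = 336.8185 m/s

336.8185 m/s


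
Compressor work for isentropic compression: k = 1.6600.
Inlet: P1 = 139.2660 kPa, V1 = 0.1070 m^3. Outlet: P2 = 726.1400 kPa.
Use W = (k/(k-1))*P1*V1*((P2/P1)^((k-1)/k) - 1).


(k-1)/k = 0.3976
(P2/P1)^exp = 1.9282
W = 2.5152 * 139.2660 * 0.1070 * (1.9282 - 1) = 34.7867 kJ

34.7867 kJ


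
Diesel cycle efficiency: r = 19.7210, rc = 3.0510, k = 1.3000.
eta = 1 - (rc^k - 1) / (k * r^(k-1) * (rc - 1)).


r^(k-1) = 2.4461
rc^k = 4.2636
eta = 0.4996 = 49.9612%

49.9612%


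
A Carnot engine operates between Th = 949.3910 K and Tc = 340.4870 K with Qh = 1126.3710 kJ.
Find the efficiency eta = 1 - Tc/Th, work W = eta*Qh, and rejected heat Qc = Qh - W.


eta = 1 - 340.4870/949.3910 = 0.6414
W = 0.6414 * 1126.3710 = 722.4124 kJ
Qc = 1126.3710 - 722.4124 = 403.9586 kJ

eta = 64.1363%, W = 722.4124 kJ, Qc = 403.9586 kJ


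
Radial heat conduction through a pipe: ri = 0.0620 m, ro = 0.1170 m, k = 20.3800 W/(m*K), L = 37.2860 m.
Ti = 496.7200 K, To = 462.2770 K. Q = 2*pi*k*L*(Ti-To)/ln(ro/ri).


dT = 34.4430 K
ln(ro/ri) = 0.6350
Q = 2*pi*20.3800*37.2860*34.4430 / 0.6350 = 258958.4228 W

258958.4228 W


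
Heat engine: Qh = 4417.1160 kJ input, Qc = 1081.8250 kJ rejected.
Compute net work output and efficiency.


W = 4417.1160 - 1081.8250 = 3335.2910 kJ
eta = 3335.2910 / 4417.1160 = 0.7551 = 75.5083%

W = 3335.2910 kJ, eta = 75.5083%


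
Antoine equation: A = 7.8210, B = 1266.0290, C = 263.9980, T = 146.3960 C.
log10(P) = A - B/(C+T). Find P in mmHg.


C+T = 410.3940
B/(C+T) = 3.0849
log10(P) = 7.8210 - 3.0849 = 4.7361
P = 10^4.7361 = 54461.4142 mmHg

54461.4142 mmHg


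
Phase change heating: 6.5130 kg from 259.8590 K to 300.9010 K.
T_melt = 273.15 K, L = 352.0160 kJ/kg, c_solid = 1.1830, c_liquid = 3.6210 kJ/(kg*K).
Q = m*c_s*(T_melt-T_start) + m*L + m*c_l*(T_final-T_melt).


Q1 (sensible, solid) = 6.5130 * 1.1830 * 13.2910 = 102.4055 kJ
Q2 (latent) = 6.5130 * 352.0160 = 2292.6802 kJ
Q3 (sensible, liquid) = 6.5130 * 3.6210 * 27.7510 = 654.4677 kJ
Q_total = 3049.5535 kJ

3049.5535 kJ


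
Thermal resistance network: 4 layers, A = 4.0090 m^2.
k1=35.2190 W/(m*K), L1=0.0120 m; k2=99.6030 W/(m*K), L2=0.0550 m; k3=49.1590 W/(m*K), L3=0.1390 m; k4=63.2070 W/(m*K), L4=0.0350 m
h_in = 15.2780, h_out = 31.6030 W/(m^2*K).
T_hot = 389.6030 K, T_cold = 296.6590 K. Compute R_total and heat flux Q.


R_conv_in = 1/(15.2780*4.0090) = 0.0163
R_1 = 0.0120/(35.2190*4.0090) = 8.4990e-05
R_2 = 0.0550/(99.6030*4.0090) = 0.0001
R_3 = 0.1390/(49.1590*4.0090) = 0.0007
R_4 = 0.0350/(63.2070*4.0090) = 0.0001
R_conv_out = 1/(31.6030*4.0090) = 0.0079
R_total = 0.0253 K/W
Q = 92.9440 / 0.0253 = 3675.7535 W

R_total = 0.0253 K/W, Q = 3675.7535 W


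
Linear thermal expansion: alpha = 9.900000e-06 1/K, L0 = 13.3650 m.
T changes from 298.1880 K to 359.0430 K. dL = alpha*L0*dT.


dT = 60.8550 K
dL = 9.900000e-06 * 13.3650 * 60.8550 = 0.008052 m
L_final = 13.373052 m

dL = 0.008052 m


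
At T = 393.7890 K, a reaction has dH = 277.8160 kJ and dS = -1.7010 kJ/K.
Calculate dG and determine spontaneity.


T*dS = 393.7890 * -1.7010 = -669.8351 kJ
dG = 277.8160 + 669.8351 = 947.6511 kJ (non-spontaneous)

dG = 947.6511 kJ, non-spontaneous


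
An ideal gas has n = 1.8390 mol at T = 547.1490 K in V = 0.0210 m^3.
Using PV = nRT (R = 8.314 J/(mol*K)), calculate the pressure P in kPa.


P = nRT/V = 1.8390 * 8.314 * 547.1490 / 0.0210
= 8365.6051 / 0.0210 = 398362.1471 Pa = 398.3621 kPa

398.3621 kPa


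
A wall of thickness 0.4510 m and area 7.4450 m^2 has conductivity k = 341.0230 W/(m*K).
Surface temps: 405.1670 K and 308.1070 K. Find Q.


dT = 97.0600 K
Q = 341.0230 * 7.4450 * 97.0600 / 0.4510 = 546401.7955 W

546401.7955 W


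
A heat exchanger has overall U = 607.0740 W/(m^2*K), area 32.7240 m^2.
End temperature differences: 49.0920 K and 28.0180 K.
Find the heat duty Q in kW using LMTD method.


LMTD = 37.5752 K
Q = 607.0740 * 32.7240 * 37.5752 = 746464.3972 W = 746.4644 kW

746.4644 kW


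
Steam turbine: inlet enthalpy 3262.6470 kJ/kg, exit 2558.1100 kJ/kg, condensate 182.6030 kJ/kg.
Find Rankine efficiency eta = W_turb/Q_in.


W = 704.5370 kJ/kg
Q_in = 3080.0440 kJ/kg
eta = 0.2287 = 22.8743%

eta = 22.8743%


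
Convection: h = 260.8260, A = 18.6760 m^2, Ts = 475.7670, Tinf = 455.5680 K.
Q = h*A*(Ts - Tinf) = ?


dT = 20.1990 K
Q = 260.8260 * 18.6760 * 20.1990 = 98393.0936 W

98393.0936 W


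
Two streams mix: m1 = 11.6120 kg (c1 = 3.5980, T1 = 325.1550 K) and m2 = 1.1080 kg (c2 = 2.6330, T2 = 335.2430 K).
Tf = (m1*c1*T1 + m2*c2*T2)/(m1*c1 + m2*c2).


num = 14562.9940
den = 44.6973
Tf = 325.8134 K

325.8134 K


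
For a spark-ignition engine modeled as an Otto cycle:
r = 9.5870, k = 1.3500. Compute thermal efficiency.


r^(k-1) = 2.2059
eta = 1 - 1/2.2059 = 0.5467 = 54.6674%

54.6674%


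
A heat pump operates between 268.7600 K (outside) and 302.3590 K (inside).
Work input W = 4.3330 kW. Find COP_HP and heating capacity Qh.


COP = 302.3590 / 33.5990 = 8.9990
Qh = 8.9990 * 4.3330 = 38.9929 kW

COP = 8.9990, Qh = 38.9929 kW


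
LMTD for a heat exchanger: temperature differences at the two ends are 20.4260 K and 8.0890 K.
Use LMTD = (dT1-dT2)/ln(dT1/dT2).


dT1/dT2 = 2.5252
ln(dT1/dT2) = 0.9263
LMTD = 12.3370 / 0.9263 = 13.3185 K

13.3185 K


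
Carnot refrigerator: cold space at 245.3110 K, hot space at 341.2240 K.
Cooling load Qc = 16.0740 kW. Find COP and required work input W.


COP = 245.3110 / 95.9130 = 2.5576
W = 16.0740 / 2.5576 = 6.2847 kW

COP = 2.5576, W = 6.2847 kW


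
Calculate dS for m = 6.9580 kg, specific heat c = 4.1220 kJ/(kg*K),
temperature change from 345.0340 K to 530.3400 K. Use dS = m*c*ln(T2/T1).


T2/T1 = 1.5371
ln(T2/T1) = 0.4299
dS = 6.9580 * 4.1220 * 0.4299 = 12.3292 kJ/K

12.3292 kJ/K


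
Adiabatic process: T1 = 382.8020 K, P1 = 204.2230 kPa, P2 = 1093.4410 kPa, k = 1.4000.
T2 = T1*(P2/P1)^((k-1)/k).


(k-1)/k = 0.2857
(P2/P1)^exp = 1.6151
T2 = 382.8020 * 1.6151 = 618.2606 K

618.2606 K
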